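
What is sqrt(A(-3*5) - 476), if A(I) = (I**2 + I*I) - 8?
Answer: I*sqrt(34) ≈ 5.8309*I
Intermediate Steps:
A(I) = -8 + 2*I**2 (A(I) = (I**2 + I**2) - 8 = 2*I**2 - 8 = -8 + 2*I**2)
sqrt(A(-3*5) - 476) = sqrt((-8 + 2*(-3*5)**2) - 476) = sqrt((-8 + 2*(-15)**2) - 476) = sqrt((-8 + 2*225) - 476) = sqrt((-8 + 450) - 476) = sqrt(442 - 476) = sqrt(-34) = I*sqrt(34)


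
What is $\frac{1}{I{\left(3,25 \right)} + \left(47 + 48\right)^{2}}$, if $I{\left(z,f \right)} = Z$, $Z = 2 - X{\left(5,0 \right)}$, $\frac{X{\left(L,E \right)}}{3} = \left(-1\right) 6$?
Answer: $\frac{1}{9045} \approx 0.00011056$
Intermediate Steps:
$X{\left(L,E \right)} = -18$ ($X{\left(L,E \right)} = 3 \left(\left(-1\right) 6\right) = 3 \left(-6\right) = -18$)
$Z = 20$ ($Z = 2 - -18 = 2 + 18 = 20$)
$I{\left(z,f \right)} = 20$
$\frac{1}{I{\left(3,25 \right)} + \left(47 + 48\right)^{2}} = \frac{1}{20 + \left(47 + 48\right)^{2}} = \frac{1}{20 + 95^{2}} = \frac{1}{20 + 9025} = \frac{1}{9045}$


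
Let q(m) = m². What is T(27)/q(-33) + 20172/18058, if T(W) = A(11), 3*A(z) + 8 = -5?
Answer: 32833585/29497743 ≈ 1.1131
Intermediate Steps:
A(z) = -13/3 (A(z) = -8/3 + (⅓)*(-5) = -8/3 - 5/3 = -13/3)
T(W) = -13/3
T(27)/q(-33) + 20172/18058 = -13/(3*((-33)²)) + 20172/18058 = -13/3/1089 + 20172*(1/18058) = -13/3*1/1089 + 10086/9029 = -13/3267 + 10086/9029 = 32833585/29497743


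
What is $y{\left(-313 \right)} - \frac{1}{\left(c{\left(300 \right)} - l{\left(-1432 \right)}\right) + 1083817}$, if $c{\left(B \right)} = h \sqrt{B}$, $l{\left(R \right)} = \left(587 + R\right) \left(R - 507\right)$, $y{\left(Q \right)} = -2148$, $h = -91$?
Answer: $- \frac{47197823949391}{21972916196} - \frac{65 \sqrt{3}}{21972916196} \approx -2148.0$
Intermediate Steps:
$l{\left(R \right)} = \left(-507 + R\right) \left(587 + R\right)$ ($l{\left(R \right)} = \left(587 + R\right) \left(-507 + R\right) = \left(-507 + R\right) \left(587 + R\right)$)
$c{\left(B \right)} = - 91 \sqrt{B}$
$y{\left(-313 \right)} - \frac{1}{\left(c{\left(300 \right)} - l{\left(-1432 \right)}\right) + 1083817} = -2148 - \frac{1}{\left(- 91 \sqrt{300} - \left(-297609 + \left(-1432\right)^{2} + 80 \left(-1432\right)\right)\right) + 1083817} = -2148 - \frac{1}{\left(- 91 \cdot 10 \sqrt{3} - \left(-297609 + 2050624 - 114560\right)\right) + 1083817} = -2148 - \frac{1}{\left(- 910 \sqrt{3} - 1638455\right) + 1083817} = -2148 - \frac{1}{\left(-1638455 - 910 \sqrt{3}\right) + 1083817} = -2148 - \frac{1}{-554638 - 910 \sqrt{3}}$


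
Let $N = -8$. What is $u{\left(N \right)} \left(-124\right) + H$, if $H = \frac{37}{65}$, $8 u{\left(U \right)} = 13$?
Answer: $- \frac{26121}{130} \approx -200.93$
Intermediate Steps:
$u{\left(U \right)} = \frac{13}{8}$ ($u{\left(U \right)} = \frac{1}{8} \cdot 13 = \frac{13}{8}$)
$H = \frac{37}{65}$ ($H = 37 \cdot \frac{1}{65} = \frac{37}{65} \approx 0.56923$)
$u{\left(N \right)} \left(-124\right) + H = \frac{13}{8} \left(-124\right) + \frac{37}{65} = - \frac{403}{2} + \frac{37}{65} = - \frac{26121}{130}$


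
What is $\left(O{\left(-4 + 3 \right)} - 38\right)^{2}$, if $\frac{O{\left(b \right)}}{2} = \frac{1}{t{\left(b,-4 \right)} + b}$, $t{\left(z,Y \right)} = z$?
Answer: $1521$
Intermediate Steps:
$O{\left(b \right)} = \frac{1}{b}$ ($O{\left(b \right)} = \frac{2}{b + b} = \frac{2}{2 b} = 2 \frac{1}{2 b} = \frac{1}{b}$)
$\left(O{\left(-4 + 3 \right)} - 38\right)^{2} = \left(\frac{1}{-4 + 3} - 38\right)^{2} = \left(\frac{1}{-1} - 38\right)^{2} = \left(-1 - 38\right)^{2} = \left(-39\right)^{2} = 1521$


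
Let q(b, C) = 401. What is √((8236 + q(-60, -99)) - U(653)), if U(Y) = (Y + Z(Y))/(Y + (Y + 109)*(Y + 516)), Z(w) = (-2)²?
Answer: √6863384794501590/891431 ≈ 92.935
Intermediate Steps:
Z(w) = 4
U(Y) = (4 + Y)/(Y + (109 + Y)*(516 + Y)) (U(Y) = (Y + 4)/(Y + (Y + 109)*(Y + 516)) = (4 + Y)/(Y + (109 + Y)*(516 + Y)))
√((8236 + q(-60, -99)) - U(653)) = √((8236 + 401) - (4 + 653)/(56244 + 653² + 626*653)) = √(8637 - 657/(56244 + 426409 + 408778)) = √(8637 - 657/891431) = √(7699288890/891431) = √6863384794501590/891431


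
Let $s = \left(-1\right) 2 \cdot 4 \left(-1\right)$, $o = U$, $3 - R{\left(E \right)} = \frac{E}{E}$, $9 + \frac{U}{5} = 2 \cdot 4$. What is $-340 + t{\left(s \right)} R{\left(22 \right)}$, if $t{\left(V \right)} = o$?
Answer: $-350$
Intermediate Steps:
$U = -5$ ($U = -45 + 5 \cdot 2 \cdot 4 = -45 + 5 \cdot 8 = -45 + 40 = -5$)
$R{\left(E \right)} = 2$ ($R{\left(E \right)} = 3 - \frac{E}{E} = 3 - 1 = 2$)
$o = -5$
$s = 8$ ($s = \left(-2\right) 4 \left(-1\right) = \left(-8\right) \left(-1\right) = 8$)
$t{\left(V \right)} = -5$
$-340 + t{\left(s \right)} R{\left(22 \right)} = -340 - 10 = -350$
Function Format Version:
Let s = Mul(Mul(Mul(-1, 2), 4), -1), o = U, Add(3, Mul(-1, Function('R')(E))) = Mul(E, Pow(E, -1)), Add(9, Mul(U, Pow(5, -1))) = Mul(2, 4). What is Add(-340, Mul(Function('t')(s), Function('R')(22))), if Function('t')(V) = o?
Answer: -350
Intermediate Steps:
U = -5 (U = Add(-45, Mul(5, Mul(2, 4))) = Add(-45, Mul(5, 8)) = Add(-45, 40) = -5)
Function('R')(E) = 2 (Function('R')(E) = Add(3, Mul(-1, Mul(E, Pow(E, -1)))) = Add(3, Mul(-1, 1)) = Add(3, -1) = 2)
o = -5
s = 8 (s = Mul(Mul(-2, 4), -1) = Mul(-8, -1) = 8)
Function('t')(V) = -5
Add(-340, Mul(Function('t')(s), Function('R')(22))) = Add(-340, Mul(-5, 2)) = Add(-340, -10) = -350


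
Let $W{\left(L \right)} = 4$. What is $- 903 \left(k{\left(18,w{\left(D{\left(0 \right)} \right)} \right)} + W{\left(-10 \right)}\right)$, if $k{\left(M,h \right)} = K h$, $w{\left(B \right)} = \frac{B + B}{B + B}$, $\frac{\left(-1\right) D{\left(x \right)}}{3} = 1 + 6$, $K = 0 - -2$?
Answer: $-5418$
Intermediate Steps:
$K = 2$ ($K = 0 + 2 = 2$)
$D{\left(x \right)} = -21$ ($D{\left(x \right)} = - 3 \left(1 + 6\right) = \left(-3\right) 7 = -21$)
$w{\left(B \right)} = 1$ ($w{\left(B \right)} = \frac{2 B}{2 B} = 2 B \frac{1}{2 B} = 1$)
$k{\left(M,h \right)} = 2 h$
$- 903 \left(k{\left(18,w{\left(D{\left(0 \right)} \right)} \right)} + W{\left(-10 \right)}\right) = - 903 \left(2 \cdot 1 + 4\right) = - 903 \left(2 + 4\right) = \left(-903\right) 6 = -5418$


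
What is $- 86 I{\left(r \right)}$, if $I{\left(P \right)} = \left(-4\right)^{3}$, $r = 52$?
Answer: $5504$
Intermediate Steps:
$I{\left(P \right)} = -64$
$- 86 I{\left(r \right)} = \left(-86\right) \left(-64\right) = 5504$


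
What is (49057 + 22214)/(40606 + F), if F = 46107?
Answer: 71271/86713 ≈ 0.82192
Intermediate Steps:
(49057 + 22214)/(40606 + F) = (49057 + 22214)/(40606 + 46107) = 71271/86713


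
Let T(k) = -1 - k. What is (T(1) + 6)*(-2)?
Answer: -8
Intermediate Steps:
(T(1) + 6)*(-2) = ((-1 - 1*1) + 6)*(-2) = ((-1 - 1) + 6)*(-2) = (-2 + 6)*(-2) = 4*(-2) = -8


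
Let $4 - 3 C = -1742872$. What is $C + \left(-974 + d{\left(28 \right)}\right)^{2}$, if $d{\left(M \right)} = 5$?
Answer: $\frac{4559759}{3} \approx 1.5199 \cdot 10^{6}$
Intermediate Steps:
$C = \frac{1742876}{3}$ ($C = \frac{4}{3} - - \frac{1742872}{3} = \frac{4}{3} + \frac{1742872}{3} = \frac{1742876}{3} \approx 5.8096 \cdot 10^{5}$)
$C + \left(-974 + d{\left(28 \right)}\right)^{2} = \frac{1742876}{3} + \left(-974 + 5\right)^{2} = \frac{1742876}{3} + \left(-969\right)^{2} = \frac{1742876}{3} + 938961 = \frac{4559759}{3}$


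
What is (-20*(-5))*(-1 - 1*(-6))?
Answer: 500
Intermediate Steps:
(-20*(-5))*(-1 - 1*(-6)) = 100*(-1 + 6) = 100*5 = 500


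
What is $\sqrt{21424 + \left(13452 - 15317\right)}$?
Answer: $\sqrt{19559} \approx 139.85$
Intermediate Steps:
$\sqrt{21424 + \left(13452 - 15317\right)} = \sqrt{21424 - 1865} = \sqrt{19559}$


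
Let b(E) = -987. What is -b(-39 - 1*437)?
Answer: 987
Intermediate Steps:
-b(-39 - 1*437) = -1*(-987) = 987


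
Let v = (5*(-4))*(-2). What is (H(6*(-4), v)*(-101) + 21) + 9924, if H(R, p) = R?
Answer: 12369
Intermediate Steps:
v = 40 (v = -20*(-2) = 40)
(H(6*(-4), v)*(-101) + 21) + 9924 = ((6*(-4))*(-101) + 21) + 9924 = (-24*(-101) + 21) + 9924 = (2424 + 21) + 9924 = 2445 + 9924 = 12369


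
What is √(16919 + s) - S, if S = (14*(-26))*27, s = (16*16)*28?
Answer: 9828 + √24087 ≈ 9983.2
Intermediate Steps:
s = 7168 (s = 256*28 = 7168)
S = -9828 (S = -364*27 = -9828)
√(16919 + s) - S = √(16919 + 7168) - 1*(-9828) = √24087 + 9828 = 9828 + √24087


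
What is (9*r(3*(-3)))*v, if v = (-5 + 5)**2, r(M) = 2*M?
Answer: 0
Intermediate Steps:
v = 0 (v = 0**2 = 0)
(9*r(3*(-3)))*v = (9*(2*(3*(-3))))*0 = (9*(2*(-9)))*0 = (9*(-18))*0 = -162*0 = 0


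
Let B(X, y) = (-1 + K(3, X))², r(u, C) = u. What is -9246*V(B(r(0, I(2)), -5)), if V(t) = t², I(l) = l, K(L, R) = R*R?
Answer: -9246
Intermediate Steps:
K(L, R) = R²
B(X, y) = (-1 + X²)²
-9246*V(B(r(0, I(2)), -5)) = -9246*(-1 + 0²)⁴ = -9246*(-1 + 0)⁴ = -9246*((-1)²)² = -9246*1² = -9246*1 = -9246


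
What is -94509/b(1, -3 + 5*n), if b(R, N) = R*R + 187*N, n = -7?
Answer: 94509/7105 ≈ 13.302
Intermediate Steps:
b(R, N) = R² + 187*N
-94509/b(1, -3 + 5*n) = -94509/(1² + 187*(-3 + 5*(-7))) = -94509/(1 + 187*(-3 - 35)) = -94509/(1 + 187*(-38)) = -94509/(1 - 7106) = -94509/(-7105) = -94509*(-1/7105) = 94509/7105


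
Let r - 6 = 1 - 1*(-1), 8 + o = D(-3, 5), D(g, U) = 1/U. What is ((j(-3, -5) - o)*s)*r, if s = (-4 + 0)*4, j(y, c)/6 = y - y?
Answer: -4992/5 ≈ -998.40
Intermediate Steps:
j(y, c) = 0 (j(y, c) = 6*(y - y) = 6*0 = 0)
o = -39/5 (o = -8 + 1/5 = -39/5 ≈ -7.8000)
r = 8 (r = 6 + (1 - 1*(-1)) = 6 + (1 + 1) = 6 + 2 = 8)
s = -16 (s = -4*4 = -16)
((j(-3, -5) - o)*s)*r = ((0 - 1*(-39/5))*(-16))*8 = ((0 + 39/5)*(-16))*8 = ((39/5)*(-16))*8 = -624/5*8 = -4992/5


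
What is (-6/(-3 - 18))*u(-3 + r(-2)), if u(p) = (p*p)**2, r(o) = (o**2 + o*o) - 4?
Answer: 2/7 ≈ 0.28571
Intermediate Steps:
r(o) = -4 + 2*o**2 (r(o) = (o**2 + o**2) - 4 = 2*o**2 - 4 = -4 + 2*o**2)
u(p) = p**4 (u(p) = (p**2)**2 = p**4)
(-6/(-3 - 18))*u(-3 + r(-2)) = (-6/(-3 - 18))*(-3 + (-4 + 2*(-2)**2))**4 = (-6/(-21))*(-3 + (-4 + 2*4))**4 = (-1/21*(-6))*(-3 + (-4 + 8))**4 = 2*(-3 + 4)**4/7 = (2/7)*1**4 = (2/7)*1 = 2/7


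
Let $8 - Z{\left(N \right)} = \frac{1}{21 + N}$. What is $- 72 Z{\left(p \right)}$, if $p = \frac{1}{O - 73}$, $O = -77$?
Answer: $- \frac{1803024}{3149} \approx -572.57$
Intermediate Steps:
$p = - \frac{1}{150}$ ($p = \frac{1}{-77 - 73} = \frac{1}{-150} = - \frac{1}{150} \approx -0.0066667$)
$Z{\left(N \right)} = 8 - \frac{1}{21 + N}$
$- 72 Z{\left(p \right)} = - 72 \frac{167 + 8 \left(- \frac{1}{150}\right)}{21 - \frac{1}{150}} = - 72 \frac{167 - \frac{4}{75}}{\frac{3149}{150}} = - 72 \cdot \frac{150}{3149} \cdot \frac{12521}{75} = \left(-72\right) \frac{25042}{3149} = - \frac{1803024}{3149}$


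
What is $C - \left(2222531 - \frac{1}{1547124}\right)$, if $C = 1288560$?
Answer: $- \frac{1444968949403}{1547124} \approx -9.3397 \cdot 10^{5}$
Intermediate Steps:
$C - \left(2222531 - \frac{1}{1547124}\right) = 1288560 - \left(2222531 - \frac{1}{1547124}\right) = 1288560 + \left(\frac{1}{1547124} - 2222531\right) = 1288560 - \frac{3438531050843}{1547124} = - \frac{1444968949403}{1547124}$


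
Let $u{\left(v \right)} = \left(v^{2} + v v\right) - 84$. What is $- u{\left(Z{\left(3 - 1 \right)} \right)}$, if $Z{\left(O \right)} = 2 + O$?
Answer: $52$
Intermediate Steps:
$u{\left(v \right)} = -84 + 2 v^{2}$ ($u{\left(v \right)} = \left(v^{2} + v^{2}\right) - 84 = 2 v^{2} - 84 = -84 + 2 v^{2}$)
$- u{\left(Z{\left(3 - 1 \right)} \right)} = - (-84 + 2 \left(2 + \left(3 - 1\right)\right)^{2}) = - (-84 + 2 \left(2 + 2\right)^{2}) = - (-84 + 2 \cdot 4^{2}) = - (-84 + 2 \cdot 16) = - (-84 + 32) = \left(-1\right) \left(-52\right) = 52$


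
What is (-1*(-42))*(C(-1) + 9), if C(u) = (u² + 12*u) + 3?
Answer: 42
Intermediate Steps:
C(u) = 3 + u² + 12*u
(-1*(-42))*(C(-1) + 9) = (-1*(-42))*((3 + (-1)² + 12*(-1)) + 9) = 42*((3 + 1 - 12) + 9) = 42*(-8 + 9) = 42*1 = 42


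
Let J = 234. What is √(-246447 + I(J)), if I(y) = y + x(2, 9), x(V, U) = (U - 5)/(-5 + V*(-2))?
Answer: I*√2215921/3 ≈ 496.2*I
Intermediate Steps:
x(V, U) = (-5 + U)/(-5 - 2*V)
I(y) = -4/9 + y (I(y) = y + (5 - 1*9)/(5 + 2*2) = y + (5 - 9)/(5 + 4) = y - 4/9 = -4/9 + y)
√(-246447 + I(J)) = √(-246447 + (-4/9 + 234)) = √(-246447 + 2102/9) = √(-2215921/9) = I*√2215921/3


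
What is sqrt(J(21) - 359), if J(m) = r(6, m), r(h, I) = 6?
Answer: I*sqrt(353) ≈ 18.788*I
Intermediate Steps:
J(m) = 6
sqrt(J(21) - 359) = sqrt(6 - 359) = sqrt(-353) = I*sqrt(353)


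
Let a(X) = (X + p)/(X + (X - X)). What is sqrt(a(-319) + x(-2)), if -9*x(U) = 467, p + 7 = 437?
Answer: 2*I*sqrt(11960267)/957 ≈ 7.2275*I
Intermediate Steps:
p = 430 (p = -7 + 437 = 430)
x(U) = -467/9 (x(U) = -1/9*467 = -467/9)
a(X) = (430 + X)/X (a(X) = (X + 430)/(X + (X - X)) = (430 + X)/(X + 0) = (430 + X)/X)
sqrt(a(-319) + x(-2)) = sqrt((430 - 319)/(-319) - 467/9) = sqrt(-1/319*111 - 467/9) = sqrt(-111/319 - 467/9) = sqrt(-149972/2871) = 2*I*sqrt(11960267)/957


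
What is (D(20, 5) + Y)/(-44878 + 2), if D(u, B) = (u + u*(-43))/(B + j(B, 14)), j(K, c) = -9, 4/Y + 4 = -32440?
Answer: -1703309/363989236 ≈ -0.0046796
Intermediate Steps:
Y = -1/8111 (Y = 4/(-4 - 32440) = 4/(-32444) = 4*(-1/32444) = -1/8111 ≈ -0.00012329)
D(u, B) = -42*u/(-9 + B) (D(u, B) = (u + u*(-43))/(B - 9) = (u - 43*u)/(-9 + B) = (-42*u)/(-9 + B) = -42*u/(-9 + B))
(D(20, 5) + Y)/(-44878 + 2) = (-42*20/(-9 + 5) - 1/8111)/(-44878 + 2) = (-42*20/(-4) - 1/8111)/(-44876) = (-42*20*(-¼) - 1/8111)*(-1/44876) = (210 - 1/8111)*(-1/44876) = (1703309/8111)*(-1/44876) = -1703309/363989236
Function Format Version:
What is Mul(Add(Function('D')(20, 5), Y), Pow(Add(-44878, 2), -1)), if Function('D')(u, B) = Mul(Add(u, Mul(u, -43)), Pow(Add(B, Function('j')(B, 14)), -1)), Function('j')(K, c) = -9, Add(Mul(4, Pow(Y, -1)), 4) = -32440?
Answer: Rational(-1703309, 363989236) ≈ -0.0046796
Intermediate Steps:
Y = Rational(-1, 8111) (Y = Mul(4, Pow(Add(-4, -32440), -1)) = Mul(4, Pow(-32444, -1)) = Mul(4, Rational(-1, 32444)) = Rational(-1, 8111) ≈ -0.00012329)
Function('D')(u, B) = Mul(-42, u, Pow(Add(-9, B), -1)) (Function('D')(u, B) = Mul(Add(u, Mul(u, -43)), Pow(Add(B, -9), -1)) = Mul(Add(u, Mul(-43, u)), Pow(Add(-9, B), -1)) = Mul(Mul(-42, u), Pow(Add(-9, B), -1)) = Mul(-42, u, Pow(Add(-9, B), -1)))
Mul(Add(Function('D')(20, 5), Y), Pow(Add(-44878, 2), -1)) = Mul(Add(Mul(-42, 20, Pow(Add(-9, 5), -1)), Rational(-1, 8111)), Pow(Add(-44878, 2), -1)) = Mul(Add(Mul(-42, 20, Pow(-4, -1)), Rational(-1, 8111)), Pow(-44876, -1)) = Mul(Add(Mul(-42, 20, Rational(-1, 4)), Rational(-1, 8111)), Rational(-1, 44876)) = Mul(Add(210, Rational(-1, 8111)), Rational(-1, 44876)) = Mul(Rational(1703309, 8111), Rational(-1, 44876)) = Rational(-1703309, 363989236)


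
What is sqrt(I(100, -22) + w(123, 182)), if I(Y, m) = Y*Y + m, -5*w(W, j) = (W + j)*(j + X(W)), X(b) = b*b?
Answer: 7*I*sqrt(18857) ≈ 961.25*I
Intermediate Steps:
X(b) = b**2
w(W, j) = -(W + j)*(j + W**2)/5
I(Y, m) = m + Y**2 (I(Y, m) = Y**2 + m = m + Y**2)
sqrt(I(100, -22) + w(123, 182)) = sqrt((-22 + 100**2) + (-1/5*123**3 - 1/5*182**2 - 1/5*123*182 - 1/5*182*123**2)) = sqrt((-22 + 10000) + (-1/5*1860867 - 1/5*33124 - 22386/5 - 1/5*182*15129)) = sqrt(9978 + (-1860867/5 - 33124/5 - 22386/5 - 2753478/5)) = sqrt(9978 - 933971) = sqrt(-923993) = 7*I*sqrt(18857)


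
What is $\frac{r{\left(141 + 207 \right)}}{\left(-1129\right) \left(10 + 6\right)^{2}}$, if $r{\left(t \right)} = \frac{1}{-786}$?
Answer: $\frac{1}{227172864} \approx 4.4019 \cdot 10^{-9}$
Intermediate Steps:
$r{\left(t \right)} = - \frac{1}{786}$
$\frac{r{\left(141 + 207 \right)}}{\left(-1129\right) \left(10 + 6\right)^{2}} = - \frac{1}{786 \left(- 1129 \left(10 + 6\right)^{2}\right)} = - \frac{1}{786 \left(- 1129 \cdot 16^{2}\right)} = - \frac{1}{786 \left(\left(-1129\right) 256\right)} = - \frac{1}{786 \left(-289024\right)} = \left(- \frac{1}{786}\right) \left(- \frac{1}{289024}\right) = \frac{1}{227172864}$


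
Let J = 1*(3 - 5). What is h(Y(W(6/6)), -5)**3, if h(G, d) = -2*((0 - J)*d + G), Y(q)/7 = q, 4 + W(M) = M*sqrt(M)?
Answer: 238328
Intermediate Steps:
J = -2 (J = 1*(-2) = -2)
W(M) = -4 + M**(3/2) (W(M) = -4 + M*sqrt(M) = -4 + M**(3/2))
Y(q) = 7*q
h(G, d) = -4*d - 2*G (h(G, d) = -2*((0 - 1*(-2))*d + G) = -2*((0 + 2)*d + G) = -2*(2*d + G) = -2*(G + 2*d) = -4*d - 2*G)
h(Y(W(6/6)), -5)**3 = (-4*(-5) - 14*(-4 + (6/6)**(3/2)))**3 = (20 - 14*(-4 + (6*(1/6))**(3/2)))**3 = (20 - 14*(-4 + 1**(3/2)))**3 = (20 - 14*(-4 + 1))**3 = (20 - 14*(-3))**3 = (20 - 2*(-21))**3 = (20 + 42)**3 = 62**3 = 238328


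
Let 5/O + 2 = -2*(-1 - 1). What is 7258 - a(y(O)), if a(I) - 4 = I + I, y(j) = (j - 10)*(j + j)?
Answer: 7329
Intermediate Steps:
O = 5/2 (O = 5/(-2 - 2*(-1 - 1)) = 5/(-2 - 2*(-2)) = 5/(-2 + 4) = 5/2 ≈ 2.5000)
y(j) = 2*j*(-10 + j) (y(j) = (-10 + j)*(2*j) = 2*j*(-10 + j))
a(I) = 4 + 2*I (a(I) = 4 + (I + I) = 4 + 2*I)
7258 - a(y(O)) = 7258 - (4 + 2*(2*(5/2)*(-10 + 5/2))) = 7258 - (4 + 2*(2*(5/2)*(-15/2))) = 7258 - (4 + 2*(-75/2)) = 7258 - (4 - 75) = 7258 - 1*(-71) = 7258 + 71 = 7329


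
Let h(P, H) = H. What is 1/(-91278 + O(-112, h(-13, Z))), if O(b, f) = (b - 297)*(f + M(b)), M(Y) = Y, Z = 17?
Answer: -1/52423 ≈ -1.9076e-5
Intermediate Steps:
O(b, f) = (-297 + b)*(b + f) (O(b, f) = (b - 297)*(f + b) = (-297 + b)*(b + f))
1/(-91278 + O(-112, h(-13, Z))) = 1/(-91278 + ((-112)² - 297*(-112) - 297*17 - 112*17)) = 1/(-91278 + (12544 + 33264 - 5049 - 1904)) = 1/(-91278 + 38855) = 1/(-52423) = -1/52423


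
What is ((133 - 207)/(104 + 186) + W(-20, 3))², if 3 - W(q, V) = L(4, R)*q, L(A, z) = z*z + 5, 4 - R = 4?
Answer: 221950404/21025 ≈ 10557.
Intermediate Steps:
R = 0 (R = 4 - 1*4 = 4 - 4 = 0)
L(A, z) = 5 + z² (L(A, z) = z² + 5 = 5 + z²)
W(q, V) = 3 - 5*q (W(q, V) = 3 - (5 + 0²)*q = 3 - (5 + 0)*q = 3 - 5*q)
((133 - 207)/(104 + 186) + W(-20, 3))² = ((133 - 207)/(104 + 186) + (3 - 5*(-20)))² = (-74/290 + (3 + 100))² = (-74*1/290 + 103)² = (-37/145 + 103)² = (14898/145)² = 221950404/21025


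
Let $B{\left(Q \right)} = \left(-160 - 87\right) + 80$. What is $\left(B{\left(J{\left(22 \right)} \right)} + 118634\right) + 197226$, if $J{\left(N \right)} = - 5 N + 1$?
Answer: $315693$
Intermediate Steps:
$J{\left(N \right)} = 1 - 5 N$
$B{\left(Q \right)} = -167$ ($B{\left(Q \right)} = -247 + 80 = -167$)
$\left(B{\left(J{\left(22 \right)} \right)} + 118634\right) + 197226 = \left(-167 + 118634\right) + 197226 = 118467 + 197226 = 315693$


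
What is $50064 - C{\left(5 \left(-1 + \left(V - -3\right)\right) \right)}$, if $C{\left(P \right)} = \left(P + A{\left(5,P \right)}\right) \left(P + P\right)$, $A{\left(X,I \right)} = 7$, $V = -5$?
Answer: $49824$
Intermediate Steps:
$C{\left(P \right)} = 2 P \left(7 + P\right)$ ($C{\left(P \right)} = \left(P + 7\right) \left(P + P\right) = \left(7 + P\right) 2 P = 2 P \left(7 + P\right)$)
$50064 - C{\left(5 \left(-1 + \left(V - -3\right)\right) \right)} = 50064 - 2 \cdot 5 \left(-1 - 2\right) \left(7 + 5 \left(-1 - 2\right)\right) = 50064 - 2 \cdot 5 \left(-3\right) \left(7 + 5 \left(-3\right)\right) = 50064 - 2 \left(-15\right) \left(7 - 15\right) = 50064 - 2 \left(-15\right) \left(-8\right) = 50064 - 240 = 49824$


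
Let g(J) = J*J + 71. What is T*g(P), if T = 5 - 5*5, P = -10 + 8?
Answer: -1500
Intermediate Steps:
P = -2
g(J) = 71 + J**2 (g(J) = J**2 + 71 = 71 + J**2)
T = -20 (T = 5 - 25 = -20)
T*g(P) = -20*(71 + (-2)**2) = -20*(71 + 4) = -20*75 = -1500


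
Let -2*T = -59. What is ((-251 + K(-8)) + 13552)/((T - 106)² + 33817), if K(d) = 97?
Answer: 53592/158677 ≈ 0.33774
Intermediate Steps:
T = 59/2 (T = -½*(-59) = 59/2 ≈ 29.500)
((-251 + K(-8)) + 13552)/((T - 106)² + 33817) = ((-251 + 97) + 13552)/((59/2 - 106)² + 33817) = (-154 + 13552)/((-153/2)² + 33817) = 13398/(23409/4 + 33817) = 13398/(158677/4) = 13398*(4/158677) = 53592/158677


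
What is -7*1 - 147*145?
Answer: -21322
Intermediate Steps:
-7*1 - 147*145 = -7 - 21315 = -21322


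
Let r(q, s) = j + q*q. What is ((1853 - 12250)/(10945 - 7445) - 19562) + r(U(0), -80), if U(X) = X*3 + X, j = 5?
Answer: -68459897/3500 ≈ -19560.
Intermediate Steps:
U(X) = 4*X (U(X) = 3*X + X = 4*X)
r(q, s) = 5 + q² (r(q, s) = 5 + q*q = 5 + q²)
((1853 - 12250)/(10945 - 7445) - 19562) + r(U(0), -80) = ((1853 - 12250)/(10945 - 7445) - 19562) + (5 + (4*0)²) = (-10397/3500 - 19562) + (5 + 0²) = (-10397*1/3500 - 19562) + (5 + 0) = (-10397/3500 - 19562) + 5 = -68477397/3500 + 5 = -68459897/3500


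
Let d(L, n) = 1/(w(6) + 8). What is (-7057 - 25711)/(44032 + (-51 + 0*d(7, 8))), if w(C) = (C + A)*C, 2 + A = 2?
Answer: -32768/43981 ≈ -0.74505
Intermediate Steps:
A = 0 (A = -2 + 2 = 0)
w(C) = C² (w(C) = (C + 0)*C = C*C = C²)
d(L, n) = 1/44 (d(L, n) = 1/(6² + 8) = 1/(36 + 8) = 1/44)
(-7057 - 25711)/(44032 + (-51 + 0*d(7, 8))) = (-7057 - 25711)/(44032 + (-51 + 0*(1/44))) = -32768/(44032 + (-51 + 0)) = -32768/(44032 - 51) = -32768/43981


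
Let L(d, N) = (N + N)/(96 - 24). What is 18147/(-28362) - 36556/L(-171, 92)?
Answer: -3110542943/217442 ≈ -14305.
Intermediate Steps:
L(d, N) = N/36 (L(d, N) = (2*N)/72 = (2*N)*(1/72) = N/36)
18147/(-28362) - 36556/L(-171, 92) = 18147/(-28362) - 36556/((1/36)*92) = 18147*(-1/28362) - 36556/23/9 = -6049/9454 - 36556*9/23 = -6049/9454 - 329004/23 = -3110542943/217442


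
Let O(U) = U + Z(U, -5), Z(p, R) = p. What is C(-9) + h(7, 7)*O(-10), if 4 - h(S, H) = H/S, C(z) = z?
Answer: -69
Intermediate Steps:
h(S, H) = 4 - H/S
O(U) = 2*U (O(U) = U + U = 2*U)
C(-9) + h(7, 7)*O(-10) = -9 + (4 - 1*7/7)*(2*(-10)) = -9 + (4 - 1*7*⅐)*(-20) = -9 + (4 - 1)*(-20) = -9 + 3*(-20) = -9 - 60 = -69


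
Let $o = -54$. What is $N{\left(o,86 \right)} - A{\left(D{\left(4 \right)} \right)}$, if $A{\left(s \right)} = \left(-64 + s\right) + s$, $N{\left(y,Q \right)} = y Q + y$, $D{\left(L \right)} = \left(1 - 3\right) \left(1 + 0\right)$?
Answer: $-4630$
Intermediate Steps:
$D{\left(L \right)} = -2$ ($D{\left(L \right)} = \left(-2\right) 1 = -2$)
$N{\left(y,Q \right)} = y + Q y$ ($N{\left(y,Q \right)} = Q y + y = y + Q y$)
$A{\left(s \right)} = -64 + 2 s$
$N{\left(o,86 \right)} - A{\left(D{\left(4 \right)} \right)} = - 54 \left(1 + 86\right) - \left(-64 + 2 \left(-2\right)\right) = \left(-54\right) 87 - \left(-64 - 4\right) = -4698 - -68 = -4698 + 68 = -4630$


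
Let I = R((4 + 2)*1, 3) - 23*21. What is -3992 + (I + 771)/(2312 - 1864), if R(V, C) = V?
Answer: -127723/32 ≈ -3991.3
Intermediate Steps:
I = -477 (I = (4 + 2)*1 - 23*21 = 6*1 - 483 = 6 - 483 = -477)
-3992 + (I + 771)/(2312 - 1864) = -3992 + (-477 + 771)/(2312 - 1864) = -3992 + 294/448 = -3992 + 294*(1/448) = -3992 + 21/32 = -127723/32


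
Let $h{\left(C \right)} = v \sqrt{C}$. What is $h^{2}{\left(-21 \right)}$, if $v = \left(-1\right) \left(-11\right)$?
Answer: $-2541$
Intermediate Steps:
$v = 11$
$h{\left(C \right)} = 11 \sqrt{C}$
$h^{2}{\left(-21 \right)} = \left(11 \sqrt{-21}\right)^{2} = \left(11 i \sqrt{21}\right)^{2} = -2541$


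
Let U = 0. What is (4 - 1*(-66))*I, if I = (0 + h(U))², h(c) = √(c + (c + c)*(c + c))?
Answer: 0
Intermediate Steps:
h(c) = √(c + 4*c²) (h(c) = √(c + (2*c)*(2*c)) = √(c + 4*c²))
I = 0 (I = (0 + √(0*(1 + 4*0)))² = (0 + √(0*(1 + 0)))² = (0 + √(0*1))² = (0 + √0)² = (0 + 0)² = 0² = 0)
(4 - 1*(-66))*I = (4 - 1*(-66))*0 = (4 + 66)*0 = 70*0 = 0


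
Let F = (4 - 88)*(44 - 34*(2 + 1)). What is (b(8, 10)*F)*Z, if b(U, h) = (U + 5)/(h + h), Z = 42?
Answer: 665028/5 ≈ 1.3301e+5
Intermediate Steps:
b(U, h) = (5 + U)/(2*h) (b(U, h) = (5 + U)/((2*h)) = (5 + U)*(1/(2*h)) = (5 + U)/(2*h))
F = 4872 (F = -84*(44 - 34*3) = -84*(44 - 102) = -84*(-58) = 4872)
(b(8, 10)*F)*Z = (((½)*(5 + 8)/10)*4872)*42 = (((½)*(⅒)*13)*4872)*42 = ((13/20)*4872)*42 = (15834/5)*42 = 665028/5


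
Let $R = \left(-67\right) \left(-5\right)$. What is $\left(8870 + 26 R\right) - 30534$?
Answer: $-12954$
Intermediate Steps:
$R = 335$
$\left(8870 + 26 R\right) - 30534 = \left(8870 + 26 \cdot 335\right) - 30534 = \left(8870 + 8710\right) - 30534 = 17580 - 30534 = -12954$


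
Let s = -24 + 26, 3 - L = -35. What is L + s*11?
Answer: 60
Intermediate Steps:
L = 38 (L = 3 - 1*(-35) = 3 + 35 = 38)
s = 2
L + s*11 = 38 + 2*11 = 38 + 22 = 60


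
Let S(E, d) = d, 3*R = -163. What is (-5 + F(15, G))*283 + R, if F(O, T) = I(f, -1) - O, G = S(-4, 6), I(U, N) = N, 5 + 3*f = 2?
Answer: -17992/3 ≈ -5997.3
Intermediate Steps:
f = -1 (f = -5/3 + (⅓)*2 = -5/3 + ⅔ = -1)
R = -163/3 (R = (⅓)*(-163) = -163/3 ≈ -54.333)
G = 6
F(O, T) = -1 - O
(-5 + F(15, G))*283 + R = (-5 + (-1 - 1*15))*283 - 163/3 = (-5 + (-1 - 15))*283 - 163/3 = (-5 - 16)*283 - 163/3 = -21*283 - 163/3 = -5943 - 163/3 = -17992/3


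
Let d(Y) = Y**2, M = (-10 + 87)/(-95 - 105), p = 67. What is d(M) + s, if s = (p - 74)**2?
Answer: 1965929/40000 ≈ 49.148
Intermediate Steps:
s = 49 (s = (67 - 74)**2 = (-7)**2 = 49)
M = -77/200 (M = 77/(-200) = 77*(-1/200) = -77/200 ≈ -0.38500)
d(M) + s = (-77/200)**2 + 49 = 5929/40000 + 49 = 1965929/40000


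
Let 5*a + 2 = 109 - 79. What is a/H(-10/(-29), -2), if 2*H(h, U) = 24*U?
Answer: -7/30 ≈ -0.23333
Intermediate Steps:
a = 28/5 (a = -⅖ + (109 - 79)/5 = -⅖ + (⅕)*30 = -⅖ + 6 = 28/5 ≈ 5.6000)
H(h, U) = 12*U (H(h, U) = (24*U)/2 = 12*U)
a/H(-10/(-29), -2) = 28/(5*((12*(-2)))) = (28/5)/(-24) = (28/5)*(-1/24) = -7/30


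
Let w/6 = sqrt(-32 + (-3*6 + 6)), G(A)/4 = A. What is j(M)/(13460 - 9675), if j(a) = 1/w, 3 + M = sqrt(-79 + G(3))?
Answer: -I*sqrt(11)/499620 ≈ -6.6383e-6*I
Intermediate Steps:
G(A) = 4*A
M = -3 + I*sqrt(67) (M = -3 + sqrt(-79 + 4*3) = -3 + sqrt(-79 + 12) = -3 + sqrt(-67) = -3 + I*sqrt(67) ≈ -3.0 + 8.1853*I)
w = 12*I*sqrt(11) (w = 6*sqrt(-32 + (-3*6 + 6)) = 6*sqrt(-32 + (-18 + 6)) = 6*sqrt(-32 - 12) = 6*sqrt(-44) = 6*(2*I*sqrt(11)) = 12*I*sqrt(11) ≈ 39.799*I)
j(a) = -I*sqrt(11)/132 (j(a) = 1/(12*I*sqrt(11)) = -I*sqrt(11)/132)
j(M)/(13460 - 9675) = (-I*sqrt(11)/132)/(13460 - 9675) = -I*sqrt(11)/132/3785 = -I*sqrt(11)/132*(1/3785) = -I*sqrt(11)/499620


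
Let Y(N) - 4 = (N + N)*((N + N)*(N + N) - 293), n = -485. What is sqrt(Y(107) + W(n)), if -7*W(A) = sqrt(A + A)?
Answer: sqrt(477144654 - 7*I*sqrt(970))/7 ≈ 3120.5 - 0.0007129*I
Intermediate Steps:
W(A) = -sqrt(2)*sqrt(A)/7 (W(A) = -sqrt(A + A)/7 = -sqrt(2)*sqrt(A)/7)
Y(N) = 4 + 2*N*(-293 + 4*N**2) (Y(N) = 4 + (N + N)*((N + N)*(N + N) - 293) = 4 + (2*N)*((2*N)*(2*N) - 293) = 4 + (2*N)*(4*N**2 - 293) = 4 + (2*N)*(-293 + 4*N**2) = 4 + 2*N*(-293 + 4*N**2))
sqrt(Y(107) + W(n)) = sqrt((4 - 586*107 + 8*107**3) - sqrt(2)*sqrt(-485)/7) = sqrt((4 - 62702 + 8*1225043) - sqrt(2)*I*sqrt(485)/7) = sqrt((4 - 62702 + 9800344) - I*sqrt(970)/7) = sqrt(9737646 - I*sqrt(970)/7)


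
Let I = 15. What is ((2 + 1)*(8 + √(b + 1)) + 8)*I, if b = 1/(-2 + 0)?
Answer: 480 + 45*√2/2 ≈ 511.82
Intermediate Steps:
b = -½ (b = 1/(-2) = -½ ≈ -0.50000)
((2 + 1)*(8 + √(b + 1)) + 8)*I = ((2 + 1)*(8 + √(-½ + 1)) + 8)*15 = (3*(8 + √(½)) + 8)*15 = (3*(8 + √2/2) + 8)*15 = ((24 + 3*√2/2) + 8)*15 = (32 + 3*√2/2)*15 = 480 + 45*√2/2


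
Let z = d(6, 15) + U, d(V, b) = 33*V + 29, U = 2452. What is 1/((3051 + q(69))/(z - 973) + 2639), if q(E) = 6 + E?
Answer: 853/2252630 ≈ 0.00037867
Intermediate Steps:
d(V, b) = 29 + 33*V
z = 2679 (z = (29 + 33*6) + 2452 = (29 + 198) + 2452 = 227 + 2452 = 2679)
1/((3051 + q(69))/(z - 973) + 2639) = 1/((3051 + (6 + 69))/(2679 - 973) + 2639) = 1/((3051 + 75)/1706 + 2639) = 1/(3126*(1/1706) + 2639) = 1/(1563/853 + 2639) = 1/(2252630/853) = 853/2252630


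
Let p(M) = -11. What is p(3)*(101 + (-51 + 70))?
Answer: -1320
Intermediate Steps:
p(3)*(101 + (-51 + 70)) = -11*(101 + (-51 + 70)) = -11*(101 + 19) = -11*120 = -1320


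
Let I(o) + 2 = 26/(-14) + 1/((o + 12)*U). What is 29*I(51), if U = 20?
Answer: -140911/1260 ≈ -111.83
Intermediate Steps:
I(o) = -27/7 + 1/(20*(12 + o)) (I(o) = -2 + (26/(-14) + 1/((o + 12)*20)) = -2 + (26*(-1/14) + (1/20)/(12 + o)) = -2 + (-13/7 + 1/(20*(12 + o))) = -27/7 + 1/(20*(12 + o)))
29*I(51) = 29*((-6473 - 540*51)/(140*(12 + 51))) = 29*((1/140)*(-6473 - 27540)/63) = 29*((1/140)*(1/63)*(-34013)) = 29*(-4859/1260) = -140911/1260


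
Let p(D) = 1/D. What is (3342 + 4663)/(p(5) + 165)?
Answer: 40025/826 ≈ 48.456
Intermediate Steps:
(3342 + 4663)/(p(5) + 165) = (3342 + 4663)/(1/5 + 165) = 8005/(⅕ + 165) = 8005/(826/5) = 8005*(5/826) = 40025/826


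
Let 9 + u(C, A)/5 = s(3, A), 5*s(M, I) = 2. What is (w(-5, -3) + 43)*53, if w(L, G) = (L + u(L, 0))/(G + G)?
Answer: 2703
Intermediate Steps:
s(M, I) = 2/5 (s(M, I) = (1/5)*2 = 2/5)
u(C, A) = -43 (u(C, A) = -45 + 5*(2/5) = -45 + 2 = -43)
w(L, G) = (-43 + L)/(2*G) (w(L, G) = (L - 43)/(G + G) = (-43 + L)/((2*G)) = (-43 + L)*(1/(2*G)) = (-43 + L)/(2*G))
(w(-5, -3) + 43)*53 = ((1/2)*(-43 - 5)/(-3) + 43)*53 = ((1/2)*(-1/3)*(-48) + 43)*53 = (8 + 43)*53 = 51*53 = 2703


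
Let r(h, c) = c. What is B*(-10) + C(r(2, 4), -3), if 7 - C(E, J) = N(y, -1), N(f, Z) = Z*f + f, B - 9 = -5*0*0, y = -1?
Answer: -83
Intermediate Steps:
B = 9 (B = 9 - 5*0*0 = 9 + 0*0 = 9 + 0 = 9)
N(f, Z) = f + Z*f
C(E, J) = 7 (C(E, J) = 7 - (-1)*(1 - 1) = 7 - (-1)*0 = 7 - 1*0 = 7 + 0 = 7)
B*(-10) + C(r(2, 4), -3) = 9*(-10) + 7 = -90 + 7 = -83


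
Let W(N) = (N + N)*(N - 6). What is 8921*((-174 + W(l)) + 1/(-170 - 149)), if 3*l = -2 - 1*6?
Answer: -297522649/261 ≈ -1.1399e+6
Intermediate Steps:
l = -8/3 (l = (-2 - 1*6)/3 = (-2 - 6)/3 = (⅓)*(-8) = -8/3 ≈ -2.6667)
W(N) = 2*N*(-6 + N) (W(N) = (2*N)*(-6 + N) = 2*N*(-6 + N))
8921*((-174 + W(l)) + 1/(-170 - 149)) = 8921*((-174 + 2*(-8/3)*(-6 - 8/3)) + 1/(-170 - 149)) = 8921*((-174 + 2*(-8/3)*(-26/3)) + 1/(-319)) = 8921*((-174 + 416/9) - 1/319) = 8921*(-1150/9 - 1/319) = 8921*(-366859/2871) = -297522649/261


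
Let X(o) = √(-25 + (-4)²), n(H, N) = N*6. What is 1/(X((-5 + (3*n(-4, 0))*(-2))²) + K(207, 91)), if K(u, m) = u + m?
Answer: 298/88813 - 3*I/88813 ≈ 0.0033554 - 3.3779e-5*I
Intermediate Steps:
n(H, N) = 6*N
K(u, m) = m + u
X(o) = 3*I (X(o) = √(-25 + 16) = √(-9) = 3*I)
1/(X((-5 + (3*n(-4, 0))*(-2))²) + K(207, 91)) = 1/(3*I + (91 + 207)) = 1/(3*I + 298) = 1/(298 + 3*I) = (298 - 3*I)/88813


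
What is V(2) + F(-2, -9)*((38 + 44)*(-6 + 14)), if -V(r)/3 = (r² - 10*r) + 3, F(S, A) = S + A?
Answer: -7177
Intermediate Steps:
F(S, A) = A + S
V(r) = -9 - 3*r² + 30*r (V(r) = -3*((r² - 10*r) + 3) = -3*(3 + r² - 10*r) = -9 - 3*r² + 30*r)
V(2) + F(-2, -9)*((38 + 44)*(-6 + 14)) = (-9 - 3*2² + 30*2) + (-9 - 2)*((38 + 44)*(-6 + 14)) = (-9 - 3*4 + 60) - 902*8 = (-9 - 12 + 60) - 11*656 = 39 - 7216 = -7177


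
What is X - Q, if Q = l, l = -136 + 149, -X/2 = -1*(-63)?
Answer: -139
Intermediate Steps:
X = -126 (X = -(-2)*(-63) = -2*63 = -126)
l = 13
Q = 13
X - Q = -126 - 1*13 = -126 - 13 = -139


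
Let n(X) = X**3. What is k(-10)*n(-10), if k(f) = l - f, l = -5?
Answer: -5000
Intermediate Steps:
k(f) = -5 - f
k(-10)*n(-10) = (-5 - 1*(-10))*(-10)**3 = (-5 + 10)*(-1000) = 5*(-1000) = -5000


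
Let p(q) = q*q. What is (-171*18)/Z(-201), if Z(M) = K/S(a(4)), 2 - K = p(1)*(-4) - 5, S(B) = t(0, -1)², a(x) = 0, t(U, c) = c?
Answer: -3078/11 ≈ -279.82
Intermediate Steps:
p(q) = q²
S(B) = 1 (S(B) = (-1)² = 1)
K = 11 (K = 2 - (1²*(-4) - 5) = 2 - (1*(-4) - 5) = 2 - (-4 - 5) = 2 - 1*(-9) = 2 + 9 = 11)
Z(M) = 11 (Z(M) = 11/1 = 11*1 = 11)
(-171*18)/Z(-201) = -171*18/11 = -3078*1/11 = -3078/11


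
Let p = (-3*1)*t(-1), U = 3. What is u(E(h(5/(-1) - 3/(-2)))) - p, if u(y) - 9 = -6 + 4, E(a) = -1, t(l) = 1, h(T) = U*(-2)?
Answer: 10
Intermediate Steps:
h(T) = -6 (h(T) = 3*(-2) = -6)
u(y) = 7 (u(y) = 9 + (-6 + 4) = 9 - 2 = 7)
p = -3 (p = -3*1*1 = -3*1 = -3)
u(E(h(5/(-1) - 3/(-2)))) - p = 7 - 1*(-3) = 7 + 3 = 10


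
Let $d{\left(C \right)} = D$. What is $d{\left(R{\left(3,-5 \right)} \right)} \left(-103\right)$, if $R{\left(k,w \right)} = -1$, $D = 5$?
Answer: $-515$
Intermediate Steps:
$d{\left(C \right)} = 5$
$d{\left(R{\left(3,-5 \right)} \right)} \left(-103\right) = 5 \left(-103\right) = -515$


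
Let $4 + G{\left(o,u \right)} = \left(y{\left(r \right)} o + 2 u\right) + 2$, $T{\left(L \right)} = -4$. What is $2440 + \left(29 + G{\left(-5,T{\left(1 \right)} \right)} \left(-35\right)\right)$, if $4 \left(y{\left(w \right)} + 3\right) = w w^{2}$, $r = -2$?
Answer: $1944$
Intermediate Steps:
$y{\left(w \right)} = -3 + \frac{w^{3}}{4}$ ($y{\left(w \right)} = -3 + \frac{w w^{2}}{4} = -3 + \frac{w^{3}}{4}$)
$G{\left(o,u \right)} = -2 - 5 o + 2 u$ ($G{\left(o,u \right)} = -4 + \left(\left(\left(-3 + \frac{\left(-2\right)^{3}}{4}\right) o + 2 u\right) + 2\right) = -4 + \left(\left(\left(-3 + \frac{1}{4} \left(-8\right)\right) o + 2 u\right) + 2\right) = -4 + \left(\left(\left(-3 - 2\right) o + 2 u\right) + 2\right) = -4 - \left(-2 - 2 u + 5 o\right) = -4 + \left(2 - 5 o + 2 u\right) = -2 - 5 o + 2 u$)
$2440 + \left(29 + G{\left(-5,T{\left(1 \right)} \right)} \left(-35\right)\right) = 2440 + \left(29 + \left(-2 - -25 + 2 \left(-4\right)\right) \left(-35\right)\right) = 2440 + \left(29 + \left(-2 + 25 - 8\right) \left(-35\right)\right) = 2440 + \left(29 + 15 \left(-35\right)\right) = 2440 + \left(29 - 525\right) = 2440 - 496 = 1944$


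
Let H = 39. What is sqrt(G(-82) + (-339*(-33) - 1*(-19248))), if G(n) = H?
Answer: 3*sqrt(3386) ≈ 174.57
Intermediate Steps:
G(n) = 39
sqrt(G(-82) + (-339*(-33) - 1*(-19248))) = sqrt(39 + (-339*(-33) - 1*(-19248))) = sqrt(39 + (11187 + 19248)) = sqrt(39 + 30435) = sqrt(30474) = 3*sqrt(3386)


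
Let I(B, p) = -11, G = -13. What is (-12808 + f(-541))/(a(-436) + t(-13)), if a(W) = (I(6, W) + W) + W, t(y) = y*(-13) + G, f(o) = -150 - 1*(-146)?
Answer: 12812/727 ≈ 17.623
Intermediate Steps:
f(o) = -4 (f(o) = -150 + 146 = -4)
t(y) = -13 - 13*y (t(y) = y*(-13) - 13 = -13*y - 13 = -13 - 13*y)
a(W) = -11 + 2*W (a(W) = (-11 + W) + W = -11 + 2*W)
(-12808 + f(-541))/(a(-436) + t(-13)) = (-12808 - 4)/((-11 + 2*(-436)) + (-13 - 13*(-13))) = -12812/((-11 - 872) + (-13 + 169)) = -12812/(-883 + 156) = -12812/(-727) = -12812*(-1/727) = 12812/727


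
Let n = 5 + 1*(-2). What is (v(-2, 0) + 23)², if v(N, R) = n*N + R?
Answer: 289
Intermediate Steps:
n = 3 (n = 5 - 2 = 3)
v(N, R) = R + 3*N (v(N, R) = 3*N + R = R + 3*N)
(v(-2, 0) + 23)² = ((0 + 3*(-2)) + 23)² = ((0 - 6) + 23)² = (-6 + 23)² = 17² = 289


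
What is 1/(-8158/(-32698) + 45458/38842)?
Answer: 317513929/450814680 ≈ 0.70431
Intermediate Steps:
1/(-8158/(-32698) + 45458/38842) = 1/(-8158*(-1/32698) + 45458*(1/38842)) = 1/(4079/16349 + 22729/19421) = 1/(450814680/317513929) = 317513929/450814680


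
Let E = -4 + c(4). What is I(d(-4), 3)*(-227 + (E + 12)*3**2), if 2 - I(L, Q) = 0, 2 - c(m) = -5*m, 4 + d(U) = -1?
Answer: 86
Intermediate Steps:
d(U) = -5 (d(U) = -4 - 1 = -5)
c(m) = 2 + 5*m (c(m) = 2 - (-5)*m = 2 + 5*m)
E = 18 (E = -4 + (2 + 5*4) = -4 + (2 + 20) = -4 + 22 = 18)
I(L, Q) = 2 (I(L, Q) = 2 - 1*0 = 2 + 0 = 2)
I(d(-4), 3)*(-227 + (E + 12)*3**2) = 2*(-227 + (18 + 12)*3**2) = 2*(-227 + 30*9) = 2*(-227 + 270) = 2*43 = 86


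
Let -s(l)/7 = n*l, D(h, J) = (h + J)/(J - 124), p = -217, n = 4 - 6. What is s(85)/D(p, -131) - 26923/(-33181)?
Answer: 1679690609/1924498 ≈ 872.79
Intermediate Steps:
n = -2
D(h, J) = (J + h)/(-124 + J)
s(l) = 14*l (s(l) = -(-14)*l = 14*l)
s(85)/D(p, -131) - 26923/(-33181) = (14*85)/(((-131 - 217)/(-124 - 131))) - 26923/(-33181) = 1190/((-348/(-255))) - 26923*(-1/33181) = 1190/((-1/255*(-348))) + 26923/33181 = 1190/(116/85) + 26923/33181 = 1190*(85/116) + 26923/33181 = 50575/58 + 26923/33181 = 1679690609/1924498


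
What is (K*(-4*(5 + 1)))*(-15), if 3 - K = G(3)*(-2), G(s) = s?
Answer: 3240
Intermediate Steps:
K = 9 (K = 3 - 3*(-2) = 3 - 1*(-6) = 3 + 6 = 9)
(K*(-4*(5 + 1)))*(-15) = (9*(-4*(5 + 1)))*(-15) = (9*(-4*6))*(-15) = (9*(-24))*(-15) = -216*(-15) = 3240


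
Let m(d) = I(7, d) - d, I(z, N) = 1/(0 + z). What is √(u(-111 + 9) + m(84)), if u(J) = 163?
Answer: √3878/7 ≈ 8.8962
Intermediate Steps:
I(z, N) = 1/z
m(d) = ⅐ - d (m(d) = 1/7 - d = ⅐ - d)
√(u(-111 + 9) + m(84)) = √(163 + (⅐ - 1*84)) = √(163 + (⅐ - 84)) = √(163 - 587/7) = √(554/7) = √3878/7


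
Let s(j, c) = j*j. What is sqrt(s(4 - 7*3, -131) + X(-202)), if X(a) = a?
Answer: sqrt(87) ≈ 9.3274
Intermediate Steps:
s(j, c) = j**2
sqrt(s(4 - 7*3, -131) + X(-202)) = sqrt((4 - 7*3)**2 - 202) = sqrt((4 - 21)**2 - 202) = sqrt((-17)**2 - 202) = sqrt(289 - 202) = sqrt(87)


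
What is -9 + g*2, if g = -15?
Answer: -39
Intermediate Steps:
-9 + g*2 = -9 - 15*2 = -9 - 30 = -39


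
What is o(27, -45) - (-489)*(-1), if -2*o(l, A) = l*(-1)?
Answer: -951/2 ≈ -475.50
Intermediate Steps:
o(l, A) = l/2 (o(l, A) = -l*(-1)/2 = -(-1)*l/2 = l/2)
o(27, -45) - (-489)*(-1) = (½)*27 - (-489)*(-1) = 27/2 - 1*489 = 27/2 - 489 = -951/2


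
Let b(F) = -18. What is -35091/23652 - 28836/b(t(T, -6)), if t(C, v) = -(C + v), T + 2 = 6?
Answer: 4206157/2628 ≈ 1600.5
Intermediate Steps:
T = 4 (T = -2 + 6 = 4)
t(C, v) = -C - v
-35091/23652 - 28836/b(t(T, -6)) = -35091/23652 - 28836/(-18) = -35091*1/23652 - 28836*(-1/18) = -3899/2628 + 1602 = 4206157/2628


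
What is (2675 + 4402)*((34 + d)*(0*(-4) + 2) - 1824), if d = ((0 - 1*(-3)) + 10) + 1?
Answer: -12229056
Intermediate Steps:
d = 14 (d = ((0 + 3) + 10) + 1 = (3 + 10) + 1 = 13 + 1 = 14)
(2675 + 4402)*((34 + d)*(0*(-4) + 2) - 1824) = (2675 + 4402)*((34 + 14)*(0*(-4) + 2) - 1824) = 7077*(48*(0 + 2) - 1824) = 7077*(48*2 - 1824) = 7077*(96 - 1824) = 7077*(-1728) = -12229056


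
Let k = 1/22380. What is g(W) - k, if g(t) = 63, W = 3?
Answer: 1409939/22380 ≈ 63.000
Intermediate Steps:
k = 1/22380 ≈ 4.4683e-5
g(W) - k = 63 - 1*1/22380 = 63 - 1/22380 = 1409939/22380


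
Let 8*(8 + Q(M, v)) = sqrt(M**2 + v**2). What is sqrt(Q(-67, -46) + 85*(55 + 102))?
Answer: sqrt(213392 + 2*sqrt(6605))/4 ≈ 115.53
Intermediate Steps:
Q(M, v) = -8 + sqrt(M**2 + v**2)/8
sqrt(Q(-67, -46) + 85*(55 + 102)) = sqrt((-8 + sqrt((-67)**2 + (-46)**2)/8) + 85*(55 + 102)) = sqrt((-8 + sqrt(4489 + 2116)/8) + 85*157) = sqrt((-8 + sqrt(6605)/8) + 13345) = sqrt(13337 + sqrt(6605)/8)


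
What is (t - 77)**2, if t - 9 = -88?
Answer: 24336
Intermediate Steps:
t = -79 (t = 9 - 88 = -79)
(t - 77)**2 = (-79 - 77)**2 = (-156)**2 = 24336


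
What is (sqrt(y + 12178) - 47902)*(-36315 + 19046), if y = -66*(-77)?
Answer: 827219638 - 34538*sqrt(4315) ≈ 8.2495e+8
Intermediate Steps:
y = 5082
(sqrt(y + 12178) - 47902)*(-36315 + 19046) = (sqrt(5082 + 12178) - 47902)*(-36315 + 19046) = (sqrt(17260) - 47902)*(-17269) = (2*sqrt(4315) - 47902)*(-17269) = (-47902 + 2*sqrt(4315))*(-17269) = 827219638 - 34538*sqrt(4315)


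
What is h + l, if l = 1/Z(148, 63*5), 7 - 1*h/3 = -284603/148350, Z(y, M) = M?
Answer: 83362229/3115350 ≈ 26.759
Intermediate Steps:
h = 1323053/49450 (h = 21 - (-853809)/148350 = 21 - 3*(-284603/148350) = 21 + 284603/49450 = 1323053/49450 ≈ 26.755)
l = 1/315 (l = 1/(63*5) = 1/315 ≈ 0.0031746)
h + l = 1323053/49450 + 1/315 = 83362229/3115350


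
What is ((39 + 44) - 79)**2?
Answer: 16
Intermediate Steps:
((39 + 44) - 79)**2 = (83 - 79)**2 = 4**2 = 16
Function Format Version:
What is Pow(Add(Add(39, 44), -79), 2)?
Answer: 16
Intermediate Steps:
Pow(Add(Add(39, 44), -79), 2) = Pow(Add(83, -79), 2) = Pow(4, 2) = 16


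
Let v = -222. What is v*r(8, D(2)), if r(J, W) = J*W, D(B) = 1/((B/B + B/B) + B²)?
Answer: -296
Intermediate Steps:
D(B) = 1/(2 + B²) (D(B) = 1/((1 + 1) + B²) = 1/(2 + B²))
v*r(8, D(2)) = -1776/(2 + 2²) = -1776/(2 + 4) = -1776/6 = -222*4/3 = -296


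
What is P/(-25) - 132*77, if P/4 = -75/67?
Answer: -680976/67 ≈ -10164.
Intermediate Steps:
P = -300/67 (P = 4*(-75/67) = -300/67 ≈ -4.4776)
P/(-25) - 132*77 = -300/67/(-25) - 132*77 = -300/67*(-1/25) - 10164 = 12/67 - 10164 = -680976/67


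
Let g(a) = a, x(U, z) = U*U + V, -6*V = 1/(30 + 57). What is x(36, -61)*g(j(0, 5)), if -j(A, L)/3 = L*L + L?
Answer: -3382555/29 ≈ -1.1664e+5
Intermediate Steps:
V = -1/522 (V = -1/(6*(30 + 57)) = -1/6/87 = -1/6*1/87 = -1/522 ≈ -0.0019157)
j(A, L) = -3*L - 3*L**2 (j(A, L) = -3*(L*L + L) = -3*(L**2 + L) = -3*(L + L**2) = -3*L - 3*L**2)
x(U, z) = -1/522 + U**2 (x(U, z) = U*U - 1/522 = U**2 - 1/522 = -1/522 + U**2)
x(36, -61)*g(j(0, 5)) = (-1/522 + 36**2)*(-3*5*(1 + 5)) = (-1/522 + 1296)*(-3*5*6) = (676511/522)*(-90) = -3382555/29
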